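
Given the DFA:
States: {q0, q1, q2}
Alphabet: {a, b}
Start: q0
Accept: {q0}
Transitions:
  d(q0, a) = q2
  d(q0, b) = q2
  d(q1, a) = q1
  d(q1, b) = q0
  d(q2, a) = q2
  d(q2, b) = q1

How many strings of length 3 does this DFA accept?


Enumerating all length-3 strings:
  "aaa" -> q2 [reject]
  "aab" -> q1 [reject]
  "aba" -> q1 [reject]
  "abb" -> q0 [accept]
  "baa" -> q2 [reject]
  "bab" -> q1 [reject]
  "bba" -> q1 [reject]
  "bbb" -> q0 [accept]

2 out of 8


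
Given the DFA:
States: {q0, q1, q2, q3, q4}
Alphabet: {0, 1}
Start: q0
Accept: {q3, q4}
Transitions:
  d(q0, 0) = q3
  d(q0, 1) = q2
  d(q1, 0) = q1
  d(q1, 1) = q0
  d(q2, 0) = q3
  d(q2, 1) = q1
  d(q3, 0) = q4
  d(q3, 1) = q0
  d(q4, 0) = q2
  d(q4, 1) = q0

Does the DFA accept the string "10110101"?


Trace: q0 -> q2 -> q3 -> q0 -> q2 -> q3 -> q0 -> q3 -> q0
Final state: q0
Accept states: {q3, q4}

No, rejected (final state q0 is not an accept state)


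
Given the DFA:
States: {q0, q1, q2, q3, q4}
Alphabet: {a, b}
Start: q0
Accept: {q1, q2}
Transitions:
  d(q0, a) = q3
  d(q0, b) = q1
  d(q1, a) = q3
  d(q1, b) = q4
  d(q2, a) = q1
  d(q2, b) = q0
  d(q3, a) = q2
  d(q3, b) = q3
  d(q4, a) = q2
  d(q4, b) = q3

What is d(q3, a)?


Looking up transition d(q3, a)

q2


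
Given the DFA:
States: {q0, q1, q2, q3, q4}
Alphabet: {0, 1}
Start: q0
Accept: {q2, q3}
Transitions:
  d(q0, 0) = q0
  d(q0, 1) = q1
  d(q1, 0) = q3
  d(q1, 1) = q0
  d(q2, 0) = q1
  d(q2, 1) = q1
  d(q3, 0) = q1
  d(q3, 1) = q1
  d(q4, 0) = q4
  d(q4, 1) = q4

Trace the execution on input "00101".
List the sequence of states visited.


Input: 00101
d(q0, 0) = q0
d(q0, 0) = q0
d(q0, 1) = q1
d(q1, 0) = q3
d(q3, 1) = q1


q0 -> q0 -> q0 -> q1 -> q3 -> q1


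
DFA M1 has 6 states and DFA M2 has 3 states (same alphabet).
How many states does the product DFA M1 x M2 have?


Product construction pairs every M1 state with every M2 state.
6 * 3 = 18

18


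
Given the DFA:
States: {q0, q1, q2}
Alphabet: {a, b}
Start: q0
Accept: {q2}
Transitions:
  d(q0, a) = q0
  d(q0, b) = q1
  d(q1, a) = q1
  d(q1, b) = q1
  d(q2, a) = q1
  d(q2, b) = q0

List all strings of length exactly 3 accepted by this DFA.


All strings of length 3: 8 total
Accepted: 0

None


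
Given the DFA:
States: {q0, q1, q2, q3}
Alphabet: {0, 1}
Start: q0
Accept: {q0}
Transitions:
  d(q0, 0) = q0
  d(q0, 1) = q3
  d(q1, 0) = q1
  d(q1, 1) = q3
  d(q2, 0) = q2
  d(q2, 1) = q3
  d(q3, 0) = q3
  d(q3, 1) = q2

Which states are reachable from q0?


BFS from q0:
  layer 0: {q0}
  layer 1: {q3}
  layer 2: {q2}

{q0, q2, q3}


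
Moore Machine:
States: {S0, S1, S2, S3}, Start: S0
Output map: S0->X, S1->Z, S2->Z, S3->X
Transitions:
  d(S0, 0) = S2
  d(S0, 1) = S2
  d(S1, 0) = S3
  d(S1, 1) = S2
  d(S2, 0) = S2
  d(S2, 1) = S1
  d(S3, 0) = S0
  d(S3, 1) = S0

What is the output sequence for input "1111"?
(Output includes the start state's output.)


Start: S0 (output X)
  --1--> S2 (output Z)
  --1--> S1 (output Z)
  --1--> S2 (output Z)
  --1--> S1 (output Z)

"XZZZZ"


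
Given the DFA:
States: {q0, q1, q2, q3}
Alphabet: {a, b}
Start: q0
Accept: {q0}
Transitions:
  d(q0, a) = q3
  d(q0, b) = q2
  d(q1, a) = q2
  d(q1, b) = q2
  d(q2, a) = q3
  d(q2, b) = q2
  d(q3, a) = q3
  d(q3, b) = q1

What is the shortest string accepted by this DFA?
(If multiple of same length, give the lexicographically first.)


BFS by string length (lex-first path to each state shown):
  len 0: q0<-""
Found accept state at length 0.

"" (empty string)


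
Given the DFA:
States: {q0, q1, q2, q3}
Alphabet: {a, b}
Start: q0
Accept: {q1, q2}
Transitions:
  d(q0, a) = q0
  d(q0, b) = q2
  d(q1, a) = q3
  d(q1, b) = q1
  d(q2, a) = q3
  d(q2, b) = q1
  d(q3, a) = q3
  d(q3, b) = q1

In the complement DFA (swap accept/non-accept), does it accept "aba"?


Trace: q0 -> q0 -> q2 -> q3
Final: q3
Original accept: {q1, q2}
Complement: q3 is not in original accept

Yes, complement accepts (original rejects)


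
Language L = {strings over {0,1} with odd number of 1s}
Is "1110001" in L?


count('1') = 4; 4 mod 2 = 0

No, "1110001" is not in L


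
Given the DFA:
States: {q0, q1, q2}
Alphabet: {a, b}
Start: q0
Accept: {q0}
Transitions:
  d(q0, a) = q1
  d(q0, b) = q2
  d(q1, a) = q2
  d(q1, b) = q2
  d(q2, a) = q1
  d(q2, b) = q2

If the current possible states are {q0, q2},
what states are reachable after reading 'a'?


Apply transition on 'a' from each current state:
  d(q0, a) = q1
  d(q2, a) = q1

{q1}


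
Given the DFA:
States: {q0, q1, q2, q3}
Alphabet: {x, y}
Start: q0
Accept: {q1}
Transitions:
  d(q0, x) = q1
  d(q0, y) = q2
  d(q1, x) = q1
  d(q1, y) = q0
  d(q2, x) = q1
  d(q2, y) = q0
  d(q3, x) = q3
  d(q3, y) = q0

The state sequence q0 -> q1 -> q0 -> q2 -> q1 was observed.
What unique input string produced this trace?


Trace back each transition to find the symbol:
  q0 --[x]--> q1
  q1 --[y]--> q0
  q0 --[y]--> q2
  q2 --[x]--> q1

"xyyx"


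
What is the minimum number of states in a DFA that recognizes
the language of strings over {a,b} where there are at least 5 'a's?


States: count = 0, 1, ..., 4, and a final '>= 5' state.
Total: 5 + 1 = 6. Accept = '>= 5' state.

6


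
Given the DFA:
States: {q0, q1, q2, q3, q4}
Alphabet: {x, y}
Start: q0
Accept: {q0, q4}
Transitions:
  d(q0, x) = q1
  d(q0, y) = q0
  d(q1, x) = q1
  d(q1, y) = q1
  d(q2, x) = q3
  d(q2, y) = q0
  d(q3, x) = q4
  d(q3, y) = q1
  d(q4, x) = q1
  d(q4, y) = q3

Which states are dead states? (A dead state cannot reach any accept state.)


Forward reachability from each state:
  q0 -> reaches accept state q0 (live)
  q1 -> reaches {q1}, no accept state (dead)
  q2 -> reaches accept state q0 (live)
  q3 -> reaches accept state q4 (live)
  q4 -> reaches accept state q4 (live)

{q1}


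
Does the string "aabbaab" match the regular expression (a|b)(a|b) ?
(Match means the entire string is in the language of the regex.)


|string| = 7; first = 'a'; last = 'b'

No, "aabbaab" does not match (a|b)(a|b)


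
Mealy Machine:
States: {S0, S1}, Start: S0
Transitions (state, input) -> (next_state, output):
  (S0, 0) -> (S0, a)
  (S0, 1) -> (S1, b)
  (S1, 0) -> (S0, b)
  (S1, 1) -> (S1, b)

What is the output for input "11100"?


Step-by-step:
  (S0, 1) -> (S1, b)
  (S1, 1) -> (S1, b)
  (S1, 1) -> (S1, b)
  (S1, 0) -> (S0, b)
  (S0, 0) -> (S0, a)

"bbbba"


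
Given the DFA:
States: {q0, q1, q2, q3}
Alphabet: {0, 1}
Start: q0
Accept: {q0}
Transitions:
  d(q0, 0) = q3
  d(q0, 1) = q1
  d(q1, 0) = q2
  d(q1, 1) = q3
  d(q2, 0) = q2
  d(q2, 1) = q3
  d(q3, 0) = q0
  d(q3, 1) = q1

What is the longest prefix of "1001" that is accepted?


Run the DFA, marking each prefix where the state is accepting:
  "" -> q0 [accept]
  "1" -> q1 [reject]
  "10" -> q2 [reject]
  "100" -> q2 [reject]
  "1001" -> q3 [reject]

""


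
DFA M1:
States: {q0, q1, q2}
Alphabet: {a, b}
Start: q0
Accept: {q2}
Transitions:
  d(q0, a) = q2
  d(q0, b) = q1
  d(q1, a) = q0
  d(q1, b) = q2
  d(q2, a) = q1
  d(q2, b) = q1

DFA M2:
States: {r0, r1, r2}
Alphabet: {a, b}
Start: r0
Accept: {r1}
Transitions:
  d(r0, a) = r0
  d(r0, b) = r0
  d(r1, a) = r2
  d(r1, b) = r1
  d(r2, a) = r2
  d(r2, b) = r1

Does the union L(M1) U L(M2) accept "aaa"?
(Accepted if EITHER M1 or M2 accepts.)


M1: final=q0 accepted=False
M2: final=r0 accepted=False

No, union rejects (neither accepts)


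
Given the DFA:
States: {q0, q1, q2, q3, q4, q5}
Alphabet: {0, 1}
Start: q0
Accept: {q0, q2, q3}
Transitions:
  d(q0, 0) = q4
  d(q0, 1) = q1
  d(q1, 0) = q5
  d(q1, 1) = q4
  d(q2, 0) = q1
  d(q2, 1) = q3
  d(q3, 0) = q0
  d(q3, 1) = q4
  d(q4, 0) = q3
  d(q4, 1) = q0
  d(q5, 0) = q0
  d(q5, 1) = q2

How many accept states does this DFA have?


Accept states listed: {q0, q2, q3}
Counting: q0(1) q2(2) q3(3)

3


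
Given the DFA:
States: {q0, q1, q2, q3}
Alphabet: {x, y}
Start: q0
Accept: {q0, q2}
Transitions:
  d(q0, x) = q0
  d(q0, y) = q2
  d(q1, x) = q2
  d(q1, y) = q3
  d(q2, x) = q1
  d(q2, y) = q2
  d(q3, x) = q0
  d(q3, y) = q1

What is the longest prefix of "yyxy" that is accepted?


Run the DFA, marking each prefix where the state is accepting:
  "" -> q0 [accept]
  "y" -> q2 [accept]
  "yy" -> q2 [accept]
  "yyx" -> q1 [reject]
  "yyxy" -> q3 [reject]

"yy"


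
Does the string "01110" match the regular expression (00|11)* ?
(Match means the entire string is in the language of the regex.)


|string| = 5; first = '0'; last = '0'

No, "01110" does not match (00|11)*


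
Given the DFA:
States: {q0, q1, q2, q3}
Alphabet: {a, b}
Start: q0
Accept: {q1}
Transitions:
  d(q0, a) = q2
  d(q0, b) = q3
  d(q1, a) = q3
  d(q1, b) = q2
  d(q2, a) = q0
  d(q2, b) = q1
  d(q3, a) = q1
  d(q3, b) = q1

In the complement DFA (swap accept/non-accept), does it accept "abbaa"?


Trace: q0 -> q2 -> q1 -> q2 -> q0 -> q2
Final: q2
Original accept: {q1}
Complement: q2 is not in original accept

Yes, complement accepts (original rejects)


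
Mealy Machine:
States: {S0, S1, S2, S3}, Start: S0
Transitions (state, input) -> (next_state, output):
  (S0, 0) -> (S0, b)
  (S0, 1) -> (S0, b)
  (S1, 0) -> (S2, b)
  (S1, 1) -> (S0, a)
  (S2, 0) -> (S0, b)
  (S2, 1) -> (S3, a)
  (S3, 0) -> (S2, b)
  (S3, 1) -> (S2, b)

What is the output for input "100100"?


Step-by-step:
  (S0, 1) -> (S0, b)
  (S0, 0) -> (S0, b)
  (S0, 0) -> (S0, b)
  (S0, 1) -> (S0, b)
  (S0, 0) -> (S0, b)
  (S0, 0) -> (S0, b)

"bbbbbb"


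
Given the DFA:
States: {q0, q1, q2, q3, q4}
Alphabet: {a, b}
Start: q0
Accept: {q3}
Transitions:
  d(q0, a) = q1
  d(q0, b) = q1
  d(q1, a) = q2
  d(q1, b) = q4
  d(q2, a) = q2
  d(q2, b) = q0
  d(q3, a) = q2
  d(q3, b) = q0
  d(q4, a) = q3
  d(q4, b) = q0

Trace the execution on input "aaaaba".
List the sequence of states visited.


Input: aaaaba
d(q0, a) = q1
d(q1, a) = q2
d(q2, a) = q2
d(q2, a) = q2
d(q2, b) = q0
d(q0, a) = q1


q0 -> q1 -> q2 -> q2 -> q2 -> q0 -> q1


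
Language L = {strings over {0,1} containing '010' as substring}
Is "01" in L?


'010' does not occur

No, "01" is not in L


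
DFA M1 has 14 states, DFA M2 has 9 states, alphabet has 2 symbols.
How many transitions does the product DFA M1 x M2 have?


Product DFA has 14 * 9 = 126 states.
Each has 2 transitions: 126 * 2 = 252

252


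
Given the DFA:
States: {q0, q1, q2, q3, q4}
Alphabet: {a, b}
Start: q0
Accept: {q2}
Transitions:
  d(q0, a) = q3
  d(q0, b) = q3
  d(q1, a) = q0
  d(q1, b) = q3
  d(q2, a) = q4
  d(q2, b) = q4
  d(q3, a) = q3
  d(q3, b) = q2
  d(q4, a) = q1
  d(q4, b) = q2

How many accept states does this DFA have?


Accept states listed: {q2}
Counting: q2(1)

1


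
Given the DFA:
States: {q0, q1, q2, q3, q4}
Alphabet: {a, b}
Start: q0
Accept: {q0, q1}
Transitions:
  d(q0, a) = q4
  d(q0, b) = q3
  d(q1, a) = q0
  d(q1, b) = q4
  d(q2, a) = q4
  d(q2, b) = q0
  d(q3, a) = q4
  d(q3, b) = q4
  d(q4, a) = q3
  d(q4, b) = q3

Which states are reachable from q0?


BFS from q0:
  layer 0: {q0}
  layer 1: {q3, q4}

{q0, q3, q4}


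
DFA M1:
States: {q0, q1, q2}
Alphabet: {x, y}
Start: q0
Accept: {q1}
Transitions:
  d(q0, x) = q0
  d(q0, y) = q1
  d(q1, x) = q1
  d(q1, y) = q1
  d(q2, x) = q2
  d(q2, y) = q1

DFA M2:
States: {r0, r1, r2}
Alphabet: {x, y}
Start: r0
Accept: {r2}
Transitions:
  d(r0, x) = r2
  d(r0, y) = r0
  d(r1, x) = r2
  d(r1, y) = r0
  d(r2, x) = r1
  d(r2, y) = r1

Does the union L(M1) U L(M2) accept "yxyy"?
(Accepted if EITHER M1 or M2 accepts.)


M1: final=q1 accepted=True
M2: final=r0 accepted=False

Yes, union accepts


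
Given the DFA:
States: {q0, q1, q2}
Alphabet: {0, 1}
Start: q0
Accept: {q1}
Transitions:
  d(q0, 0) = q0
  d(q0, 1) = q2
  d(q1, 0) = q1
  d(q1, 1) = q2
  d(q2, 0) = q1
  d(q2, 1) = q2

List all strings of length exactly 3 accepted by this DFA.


All strings of length 3: 8 total
Accepted: 3

"010", "100", "110"


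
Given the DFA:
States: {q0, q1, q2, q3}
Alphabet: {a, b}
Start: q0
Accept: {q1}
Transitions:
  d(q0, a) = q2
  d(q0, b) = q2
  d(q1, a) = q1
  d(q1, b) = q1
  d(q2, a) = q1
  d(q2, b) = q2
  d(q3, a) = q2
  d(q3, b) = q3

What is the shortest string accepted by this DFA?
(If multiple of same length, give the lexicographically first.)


BFS by string length (lex-first path to each state shown):
  len 0: q0<-""
  len 1: q2<-"a"
  len 2: q1<-"aa", q2<-"ab"
Found accept state at length 2.

"aa"


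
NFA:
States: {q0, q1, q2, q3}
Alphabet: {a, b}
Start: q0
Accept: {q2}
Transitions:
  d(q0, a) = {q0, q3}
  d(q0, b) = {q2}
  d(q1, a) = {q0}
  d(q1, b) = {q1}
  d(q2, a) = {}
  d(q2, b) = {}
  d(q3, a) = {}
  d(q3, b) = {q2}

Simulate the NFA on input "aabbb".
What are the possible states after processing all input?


Start: {q0}
  --a--> {q0, q3}
  --a--> {q0, q3}
  --b--> {q2}
  --b--> {}
  --b--> {}

{} (empty set, no valid transitions)


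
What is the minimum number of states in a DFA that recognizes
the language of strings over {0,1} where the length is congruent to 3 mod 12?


States track (length) mod 12.
Need 12 states: one per remainder 0..11; accept = remainder 3.

12


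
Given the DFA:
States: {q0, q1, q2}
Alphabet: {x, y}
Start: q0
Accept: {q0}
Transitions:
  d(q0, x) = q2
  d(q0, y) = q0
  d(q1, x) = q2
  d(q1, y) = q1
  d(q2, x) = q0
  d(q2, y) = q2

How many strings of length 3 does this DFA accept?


Enumerating all length-3 strings:
  "xxx" -> q2 [reject]
  "xxy" -> q0 [accept]
  "xyx" -> q0 [accept]
  "xyy" -> q2 [reject]
  "yxx" -> q0 [accept]
  "yxy" -> q2 [reject]
  "yyx" -> q2 [reject]
  "yyy" -> q0 [accept]

4 out of 8


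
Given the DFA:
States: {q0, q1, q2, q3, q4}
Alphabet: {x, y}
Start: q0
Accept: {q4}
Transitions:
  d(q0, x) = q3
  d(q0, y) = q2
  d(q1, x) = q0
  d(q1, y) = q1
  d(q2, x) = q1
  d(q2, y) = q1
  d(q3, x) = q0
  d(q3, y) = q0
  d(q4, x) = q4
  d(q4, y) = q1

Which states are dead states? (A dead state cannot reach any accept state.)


Forward reachability from each state:
  q0 -> reaches {q0, q1, q2, q3}, no accept state (dead)
  q1 -> reaches {q0, q1, q2, q3}, no accept state (dead)
  q2 -> reaches {q0, q1, q2, q3}, no accept state (dead)
  q3 -> reaches {q0, q1, q2, q3}, no accept state (dead)
  q4 -> reaches accept state q4 (live)

{q0, q1, q2, q3}


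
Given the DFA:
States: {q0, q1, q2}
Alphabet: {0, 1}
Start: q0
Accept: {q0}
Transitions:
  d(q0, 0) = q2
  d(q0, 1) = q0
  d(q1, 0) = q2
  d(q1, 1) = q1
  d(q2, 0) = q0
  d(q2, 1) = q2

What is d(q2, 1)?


Looking up transition d(q2, 1)

q2


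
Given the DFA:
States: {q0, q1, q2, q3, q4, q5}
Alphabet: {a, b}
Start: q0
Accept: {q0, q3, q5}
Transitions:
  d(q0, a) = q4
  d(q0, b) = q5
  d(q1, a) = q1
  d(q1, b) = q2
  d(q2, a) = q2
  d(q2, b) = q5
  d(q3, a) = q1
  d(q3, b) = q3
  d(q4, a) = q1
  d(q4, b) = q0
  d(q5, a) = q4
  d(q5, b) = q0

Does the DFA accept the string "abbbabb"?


Trace: q0 -> q4 -> q0 -> q5 -> q0 -> q4 -> q0 -> q5
Final state: q5
Accept states: {q0, q3, q5}

Yes, accepted (final state q5 is an accept state)


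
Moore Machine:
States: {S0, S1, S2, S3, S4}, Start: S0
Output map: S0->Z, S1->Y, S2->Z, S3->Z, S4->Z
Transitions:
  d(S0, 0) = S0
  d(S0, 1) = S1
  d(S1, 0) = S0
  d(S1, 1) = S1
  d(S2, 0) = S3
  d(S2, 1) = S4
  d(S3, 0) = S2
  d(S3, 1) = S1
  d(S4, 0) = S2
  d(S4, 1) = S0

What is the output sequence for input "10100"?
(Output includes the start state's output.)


Start: S0 (output Z)
  --1--> S1 (output Y)
  --0--> S0 (output Z)
  --1--> S1 (output Y)
  --0--> S0 (output Z)
  --0--> S0 (output Z)

"ZYZYZZ"


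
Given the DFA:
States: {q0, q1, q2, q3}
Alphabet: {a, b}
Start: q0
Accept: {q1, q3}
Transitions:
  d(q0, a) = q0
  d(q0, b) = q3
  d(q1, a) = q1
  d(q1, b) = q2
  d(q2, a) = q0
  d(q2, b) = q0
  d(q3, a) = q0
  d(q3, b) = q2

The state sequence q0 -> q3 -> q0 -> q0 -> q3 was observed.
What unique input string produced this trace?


Trace back each transition to find the symbol:
  q0 --[b]--> q3
  q3 --[a]--> q0
  q0 --[a]--> q0
  q0 --[b]--> q3

"baab"


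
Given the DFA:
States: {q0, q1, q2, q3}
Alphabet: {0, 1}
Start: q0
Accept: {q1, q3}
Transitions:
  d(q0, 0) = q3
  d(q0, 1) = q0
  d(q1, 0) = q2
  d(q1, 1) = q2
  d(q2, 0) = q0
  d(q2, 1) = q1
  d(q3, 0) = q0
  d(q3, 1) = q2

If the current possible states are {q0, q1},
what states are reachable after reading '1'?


Apply transition on '1' from each current state:
  d(q0, 1) = q0
  d(q1, 1) = q2

{q0, q2}


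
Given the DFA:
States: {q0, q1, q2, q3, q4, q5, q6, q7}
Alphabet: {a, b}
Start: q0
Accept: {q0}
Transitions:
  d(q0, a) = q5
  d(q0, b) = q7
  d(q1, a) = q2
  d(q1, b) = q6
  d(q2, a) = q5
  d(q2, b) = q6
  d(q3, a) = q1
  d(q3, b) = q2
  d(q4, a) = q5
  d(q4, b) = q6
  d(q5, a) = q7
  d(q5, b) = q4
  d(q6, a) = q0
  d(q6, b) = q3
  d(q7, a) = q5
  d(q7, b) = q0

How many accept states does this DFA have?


Accept states listed: {q0}
Counting: q0(1)

1


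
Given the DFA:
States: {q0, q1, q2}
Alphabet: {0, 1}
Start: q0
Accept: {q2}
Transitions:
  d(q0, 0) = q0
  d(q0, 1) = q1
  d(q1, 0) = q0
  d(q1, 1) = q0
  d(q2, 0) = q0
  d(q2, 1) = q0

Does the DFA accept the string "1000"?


Trace: q0 -> q1 -> q0 -> q0 -> q0
Final state: q0
Accept states: {q2}

No, rejected (final state q0 is not an accept state)


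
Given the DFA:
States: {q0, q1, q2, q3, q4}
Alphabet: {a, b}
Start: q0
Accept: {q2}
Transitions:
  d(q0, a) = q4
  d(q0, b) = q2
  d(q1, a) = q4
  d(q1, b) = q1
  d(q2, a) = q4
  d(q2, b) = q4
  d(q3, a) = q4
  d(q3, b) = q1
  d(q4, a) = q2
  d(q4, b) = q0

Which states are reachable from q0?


BFS from q0:
  layer 0: {q0}
  layer 1: {q2, q4}

{q0, q2, q4}


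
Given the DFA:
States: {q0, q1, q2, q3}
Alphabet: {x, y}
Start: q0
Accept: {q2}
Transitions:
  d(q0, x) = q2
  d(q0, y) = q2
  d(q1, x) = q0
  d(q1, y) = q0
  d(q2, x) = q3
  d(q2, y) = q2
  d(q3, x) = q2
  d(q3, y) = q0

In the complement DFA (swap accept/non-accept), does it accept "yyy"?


Trace: q0 -> q2 -> q2 -> q2
Final: q2
Original accept: {q2}
Complement: q2 is in original accept

No, complement rejects (original accepts)


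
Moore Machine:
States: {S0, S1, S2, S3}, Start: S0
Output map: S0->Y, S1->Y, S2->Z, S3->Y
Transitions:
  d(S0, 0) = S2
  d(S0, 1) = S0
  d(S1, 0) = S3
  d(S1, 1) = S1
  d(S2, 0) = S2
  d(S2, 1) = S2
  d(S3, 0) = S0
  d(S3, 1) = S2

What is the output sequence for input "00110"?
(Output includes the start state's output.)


Start: S0 (output Y)
  --0--> S2 (output Z)
  --0--> S2 (output Z)
  --1--> S2 (output Z)
  --1--> S2 (output Z)
  --0--> S2 (output Z)

"YZZZZZ"


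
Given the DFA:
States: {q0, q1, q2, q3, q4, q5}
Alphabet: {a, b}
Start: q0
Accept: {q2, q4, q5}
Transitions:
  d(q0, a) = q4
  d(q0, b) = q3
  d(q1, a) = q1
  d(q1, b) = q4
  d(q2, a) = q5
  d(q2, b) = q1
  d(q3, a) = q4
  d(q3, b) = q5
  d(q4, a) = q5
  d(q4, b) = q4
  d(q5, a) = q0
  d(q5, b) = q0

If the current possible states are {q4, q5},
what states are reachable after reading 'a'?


Apply transition on 'a' from each current state:
  d(q4, a) = q5
  d(q5, a) = q0

{q0, q5}


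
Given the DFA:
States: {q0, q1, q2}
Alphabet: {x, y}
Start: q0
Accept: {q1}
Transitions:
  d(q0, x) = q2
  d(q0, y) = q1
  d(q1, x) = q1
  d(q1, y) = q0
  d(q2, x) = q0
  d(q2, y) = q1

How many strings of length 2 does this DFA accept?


Enumerating all length-2 strings:
  "xx" -> q0 [reject]
  "xy" -> q1 [accept]
  "yx" -> q1 [accept]
  "yy" -> q0 [reject]

2 out of 4


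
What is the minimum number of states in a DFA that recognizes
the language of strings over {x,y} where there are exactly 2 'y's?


States: count = 0, 1, ..., 2 (that's 3 states), plus a dead state for count > 2.
Total: 3 + 1 = 4. Accept = count-2 state.

4


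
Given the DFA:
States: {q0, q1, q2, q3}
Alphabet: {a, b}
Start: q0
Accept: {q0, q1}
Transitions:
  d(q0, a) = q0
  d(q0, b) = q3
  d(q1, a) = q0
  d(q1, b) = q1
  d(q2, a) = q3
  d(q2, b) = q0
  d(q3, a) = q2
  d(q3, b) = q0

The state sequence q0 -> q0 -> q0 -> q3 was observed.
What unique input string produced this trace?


Trace back each transition to find the symbol:
  q0 --[a]--> q0
  q0 --[a]--> q0
  q0 --[b]--> q3

"aab"


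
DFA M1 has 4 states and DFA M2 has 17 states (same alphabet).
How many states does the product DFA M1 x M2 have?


Product construction pairs every M1 state with every M2 state.
4 * 17 = 68

68


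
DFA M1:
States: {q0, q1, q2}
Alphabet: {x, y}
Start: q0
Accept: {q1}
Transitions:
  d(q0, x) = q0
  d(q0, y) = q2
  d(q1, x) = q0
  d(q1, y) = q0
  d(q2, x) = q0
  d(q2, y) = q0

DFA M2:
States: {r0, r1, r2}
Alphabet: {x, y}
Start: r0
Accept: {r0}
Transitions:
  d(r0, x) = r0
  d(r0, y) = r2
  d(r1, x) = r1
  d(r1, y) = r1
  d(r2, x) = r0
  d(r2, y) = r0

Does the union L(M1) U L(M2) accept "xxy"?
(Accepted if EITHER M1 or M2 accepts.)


M1: final=q2 accepted=False
M2: final=r2 accepted=False

No, union rejects (neither accepts)


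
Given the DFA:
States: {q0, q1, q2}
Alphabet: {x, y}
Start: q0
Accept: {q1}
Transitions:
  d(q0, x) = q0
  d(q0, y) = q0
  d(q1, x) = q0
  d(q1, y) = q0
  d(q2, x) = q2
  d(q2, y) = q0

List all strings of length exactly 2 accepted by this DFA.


All strings of length 2: 4 total
Accepted: 0

None


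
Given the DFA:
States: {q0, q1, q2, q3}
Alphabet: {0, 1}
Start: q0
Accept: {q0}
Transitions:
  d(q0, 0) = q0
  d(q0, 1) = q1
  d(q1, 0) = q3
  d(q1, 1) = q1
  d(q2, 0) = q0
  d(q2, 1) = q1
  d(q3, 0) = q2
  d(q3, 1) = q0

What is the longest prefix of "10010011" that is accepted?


Run the DFA, marking each prefix where the state is accepting:
  "" -> q0 [accept]
  "1" -> q1 [reject]
  "10" -> q3 [reject]
  "100" -> q2 [reject]
  "1001" -> q1 [reject]
  "10010" -> q3 [reject]
  "100100" -> q2 [reject]
  "1001001" -> q1 [reject]
  "10010011" -> q1 [reject]

""


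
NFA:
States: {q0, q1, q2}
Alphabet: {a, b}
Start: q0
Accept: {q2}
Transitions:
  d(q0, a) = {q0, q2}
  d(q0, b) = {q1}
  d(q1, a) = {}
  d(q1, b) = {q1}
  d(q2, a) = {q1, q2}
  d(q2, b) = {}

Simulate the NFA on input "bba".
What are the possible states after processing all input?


Start: {q0}
  --b--> {q1}
  --b--> {q1}
  --a--> {}

{} (empty set, no valid transitions)


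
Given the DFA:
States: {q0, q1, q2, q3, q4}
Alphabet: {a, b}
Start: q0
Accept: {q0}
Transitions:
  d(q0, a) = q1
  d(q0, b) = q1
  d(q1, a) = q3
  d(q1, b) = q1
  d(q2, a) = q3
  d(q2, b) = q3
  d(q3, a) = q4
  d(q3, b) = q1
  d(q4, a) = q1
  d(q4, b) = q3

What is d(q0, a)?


Looking up transition d(q0, a)

q1


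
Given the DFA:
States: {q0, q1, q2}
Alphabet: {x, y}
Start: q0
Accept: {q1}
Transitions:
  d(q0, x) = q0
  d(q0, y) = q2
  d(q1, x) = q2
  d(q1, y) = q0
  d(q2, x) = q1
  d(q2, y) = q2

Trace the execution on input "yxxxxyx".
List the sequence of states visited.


Input: yxxxxyx
d(q0, y) = q2
d(q2, x) = q1
d(q1, x) = q2
d(q2, x) = q1
d(q1, x) = q2
d(q2, y) = q2
d(q2, x) = q1


q0 -> q2 -> q1 -> q2 -> q1 -> q2 -> q2 -> q1


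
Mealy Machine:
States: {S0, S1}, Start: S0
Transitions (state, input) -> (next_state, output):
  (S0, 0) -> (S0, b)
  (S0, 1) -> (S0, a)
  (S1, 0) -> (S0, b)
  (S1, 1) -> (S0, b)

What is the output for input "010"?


Step-by-step:
  (S0, 0) -> (S0, b)
  (S0, 1) -> (S0, a)
  (S0, 0) -> (S0, b)

"bab"


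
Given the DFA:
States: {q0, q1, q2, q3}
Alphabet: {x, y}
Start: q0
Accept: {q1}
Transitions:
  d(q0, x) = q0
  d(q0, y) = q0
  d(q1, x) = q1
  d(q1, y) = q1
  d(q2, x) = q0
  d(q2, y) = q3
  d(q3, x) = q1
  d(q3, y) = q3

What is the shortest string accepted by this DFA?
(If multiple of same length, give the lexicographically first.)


BFS by string length (lex-first path to each state shown):
  len 0: q0<-""
  len 1: q0<-"x"
  len 2: q0<-"xx"
  len 3: q0<-"xxx"
  len 4: q0<-"xxxx"
  len 5: q0<-"xxxxx"
  len 6: q0<-"xxxxxx"
  len 7: q0<-"xxxxxxx"
  len 8: q0<-"xxxxxxxx"

No string accepted (empty language)


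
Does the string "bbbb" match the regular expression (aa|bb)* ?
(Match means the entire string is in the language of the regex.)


|string| = 4; first = 'b'; last = 'b'

Yes, "bbbb" matches (aa|bb)*


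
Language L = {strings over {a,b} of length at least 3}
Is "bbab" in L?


length = 4

Yes, "bbab" is in L


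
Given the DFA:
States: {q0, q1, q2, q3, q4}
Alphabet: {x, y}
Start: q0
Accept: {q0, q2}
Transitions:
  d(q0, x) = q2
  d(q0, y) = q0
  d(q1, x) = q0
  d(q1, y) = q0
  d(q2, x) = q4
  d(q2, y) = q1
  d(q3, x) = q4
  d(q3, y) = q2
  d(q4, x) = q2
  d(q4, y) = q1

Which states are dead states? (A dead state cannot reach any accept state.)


Forward reachability from each state:
  q0 -> reaches accept state q0 (live)
  q1 -> reaches accept state q0 (live)
  q2 -> reaches accept state q0 (live)
  q3 -> reaches accept state q0 (live)
  q4 -> reaches accept state q0 (live)

None (all states can reach an accept state)


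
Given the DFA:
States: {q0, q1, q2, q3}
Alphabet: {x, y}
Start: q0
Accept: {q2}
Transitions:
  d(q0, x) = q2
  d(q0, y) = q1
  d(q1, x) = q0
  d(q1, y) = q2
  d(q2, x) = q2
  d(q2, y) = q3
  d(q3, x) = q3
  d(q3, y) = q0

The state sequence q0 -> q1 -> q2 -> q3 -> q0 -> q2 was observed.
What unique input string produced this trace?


Trace back each transition to find the symbol:
  q0 --[y]--> q1
  q1 --[y]--> q2
  q2 --[y]--> q3
  q3 --[y]--> q0
  q0 --[x]--> q2

"yyyyx"


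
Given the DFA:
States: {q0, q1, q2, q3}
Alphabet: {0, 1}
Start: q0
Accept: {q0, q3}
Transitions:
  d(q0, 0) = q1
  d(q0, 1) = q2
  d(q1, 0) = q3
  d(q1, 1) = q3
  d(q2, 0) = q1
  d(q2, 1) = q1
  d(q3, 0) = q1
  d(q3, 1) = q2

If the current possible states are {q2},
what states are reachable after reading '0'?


Apply transition on '0' from each current state:
  d(q2, 0) = q1

{q1}


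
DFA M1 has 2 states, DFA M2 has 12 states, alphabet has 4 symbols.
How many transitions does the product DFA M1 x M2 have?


Product DFA has 2 * 12 = 24 states.
Each has 4 transitions: 24 * 4 = 96

96


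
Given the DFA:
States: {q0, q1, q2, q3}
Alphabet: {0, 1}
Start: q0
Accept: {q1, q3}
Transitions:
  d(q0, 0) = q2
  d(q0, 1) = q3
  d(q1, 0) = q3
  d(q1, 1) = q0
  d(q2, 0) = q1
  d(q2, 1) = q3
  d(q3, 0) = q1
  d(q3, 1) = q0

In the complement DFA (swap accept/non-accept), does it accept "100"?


Trace: q0 -> q3 -> q1 -> q3
Final: q3
Original accept: {q1, q3}
Complement: q3 is in original accept

No, complement rejects (original accepts)


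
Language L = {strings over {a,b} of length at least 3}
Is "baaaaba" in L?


length = 7

Yes, "baaaaba" is in L


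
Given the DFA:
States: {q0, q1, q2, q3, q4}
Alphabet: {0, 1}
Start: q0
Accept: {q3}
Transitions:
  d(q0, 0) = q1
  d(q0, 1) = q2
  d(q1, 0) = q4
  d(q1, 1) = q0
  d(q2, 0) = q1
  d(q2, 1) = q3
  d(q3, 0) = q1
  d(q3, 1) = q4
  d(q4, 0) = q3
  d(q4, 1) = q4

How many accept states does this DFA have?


Accept states listed: {q3}
Counting: q3(1)

1


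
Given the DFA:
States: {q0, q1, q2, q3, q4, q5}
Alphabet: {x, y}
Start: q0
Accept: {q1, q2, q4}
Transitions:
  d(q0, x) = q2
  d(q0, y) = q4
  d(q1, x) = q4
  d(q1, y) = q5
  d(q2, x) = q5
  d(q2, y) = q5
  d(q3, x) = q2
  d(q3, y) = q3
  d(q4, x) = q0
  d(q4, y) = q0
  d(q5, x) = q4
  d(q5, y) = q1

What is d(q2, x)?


Looking up transition d(q2, x)

q5


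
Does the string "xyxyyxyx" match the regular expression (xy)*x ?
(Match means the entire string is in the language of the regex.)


|string| = 8; first = 'x'; last = 'x'

No, "xyxyyxyx" does not match (xy)*x


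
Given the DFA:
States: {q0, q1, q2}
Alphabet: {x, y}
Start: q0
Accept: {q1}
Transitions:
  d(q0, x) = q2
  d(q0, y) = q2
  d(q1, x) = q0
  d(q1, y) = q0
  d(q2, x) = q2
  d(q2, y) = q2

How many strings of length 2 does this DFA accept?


Enumerating all length-2 strings:
  "xx" -> q2 [reject]
  "xy" -> q2 [reject]
  "yx" -> q2 [reject]
  "yy" -> q2 [reject]

0 out of 4


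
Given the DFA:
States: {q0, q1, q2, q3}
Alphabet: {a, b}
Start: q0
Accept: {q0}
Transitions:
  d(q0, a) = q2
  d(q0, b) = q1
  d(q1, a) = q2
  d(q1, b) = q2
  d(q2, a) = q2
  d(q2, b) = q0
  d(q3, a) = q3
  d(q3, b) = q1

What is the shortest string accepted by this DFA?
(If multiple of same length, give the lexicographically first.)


BFS by string length (lex-first path to each state shown):
  len 0: q0<-""
Found accept state at length 0.

"" (empty string)


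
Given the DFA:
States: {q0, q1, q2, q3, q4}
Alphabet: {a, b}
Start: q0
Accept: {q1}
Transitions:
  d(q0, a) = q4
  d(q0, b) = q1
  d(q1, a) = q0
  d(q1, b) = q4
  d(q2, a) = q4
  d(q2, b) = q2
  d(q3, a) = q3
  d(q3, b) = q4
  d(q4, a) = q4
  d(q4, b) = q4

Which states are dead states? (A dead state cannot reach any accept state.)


Forward reachability from each state:
  q0 -> reaches accept state q1 (live)
  q1 -> reaches accept state q1 (live)
  q2 -> reaches {q2, q4}, no accept state (dead)
  q3 -> reaches {q3, q4}, no accept state (dead)
  q4 -> reaches {q4}, no accept state (dead)

{q2, q3, q4}


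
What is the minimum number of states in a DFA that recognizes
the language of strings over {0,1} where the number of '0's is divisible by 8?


States track (count of '0') mod 8.
Need 8 states: one per remainder 0..7; accept = remainder 0.

8


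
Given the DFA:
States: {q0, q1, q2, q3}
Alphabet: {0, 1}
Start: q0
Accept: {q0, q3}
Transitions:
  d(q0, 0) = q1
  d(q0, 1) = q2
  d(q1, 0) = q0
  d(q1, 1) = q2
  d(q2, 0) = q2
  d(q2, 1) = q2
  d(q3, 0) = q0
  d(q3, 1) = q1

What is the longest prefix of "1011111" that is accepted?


Run the DFA, marking each prefix where the state is accepting:
  "" -> q0 [accept]
  "1" -> q2 [reject]
  "10" -> q2 [reject]
  "101" -> q2 [reject]
  "1011" -> q2 [reject]
  "10111" -> q2 [reject]
  "101111" -> q2 [reject]
  "1011111" -> q2 [reject]

""


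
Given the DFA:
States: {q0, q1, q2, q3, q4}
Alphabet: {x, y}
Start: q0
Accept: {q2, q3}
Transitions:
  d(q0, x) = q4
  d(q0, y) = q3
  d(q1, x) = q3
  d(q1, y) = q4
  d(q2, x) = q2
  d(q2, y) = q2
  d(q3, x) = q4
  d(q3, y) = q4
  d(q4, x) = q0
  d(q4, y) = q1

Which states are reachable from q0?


BFS from q0:
  layer 0: {q0}
  layer 1: {q3, q4}
  layer 2: {q1}

{q0, q1, q3, q4}


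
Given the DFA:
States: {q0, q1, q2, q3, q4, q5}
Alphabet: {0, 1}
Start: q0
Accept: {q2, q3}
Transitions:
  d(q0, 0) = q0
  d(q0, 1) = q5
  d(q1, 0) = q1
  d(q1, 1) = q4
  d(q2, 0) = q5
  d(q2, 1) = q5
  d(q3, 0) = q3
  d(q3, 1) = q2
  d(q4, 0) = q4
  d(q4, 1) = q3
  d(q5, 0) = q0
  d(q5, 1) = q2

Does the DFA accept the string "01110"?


Trace: q0 -> q0 -> q5 -> q2 -> q5 -> q0
Final state: q0
Accept states: {q2, q3}

No, rejected (final state q0 is not an accept state)


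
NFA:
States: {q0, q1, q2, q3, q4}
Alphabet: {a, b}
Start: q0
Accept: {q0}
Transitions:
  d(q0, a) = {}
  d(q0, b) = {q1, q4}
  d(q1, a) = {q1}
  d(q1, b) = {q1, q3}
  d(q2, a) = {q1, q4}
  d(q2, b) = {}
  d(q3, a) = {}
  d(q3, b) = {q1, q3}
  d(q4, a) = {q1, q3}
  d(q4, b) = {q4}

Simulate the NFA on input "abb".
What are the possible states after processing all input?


Start: {q0}
  --a--> {}
  --b--> {}
  --b--> {}

{} (empty set, no valid transitions)


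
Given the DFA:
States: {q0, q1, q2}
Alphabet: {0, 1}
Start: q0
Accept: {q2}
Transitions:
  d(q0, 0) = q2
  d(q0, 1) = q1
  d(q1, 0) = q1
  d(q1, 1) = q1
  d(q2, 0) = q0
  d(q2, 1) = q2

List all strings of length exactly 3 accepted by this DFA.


All strings of length 3: 8 total
Accepted: 2

"000", "011"


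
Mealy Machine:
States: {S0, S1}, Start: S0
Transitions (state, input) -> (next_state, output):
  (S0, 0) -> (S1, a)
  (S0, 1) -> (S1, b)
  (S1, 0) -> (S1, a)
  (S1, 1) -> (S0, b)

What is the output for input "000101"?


Step-by-step:
  (S0, 0) -> (S1, a)
  (S1, 0) -> (S1, a)
  (S1, 0) -> (S1, a)
  (S1, 1) -> (S0, b)
  (S0, 0) -> (S1, a)
  (S1, 1) -> (S0, b)

"aaabab"


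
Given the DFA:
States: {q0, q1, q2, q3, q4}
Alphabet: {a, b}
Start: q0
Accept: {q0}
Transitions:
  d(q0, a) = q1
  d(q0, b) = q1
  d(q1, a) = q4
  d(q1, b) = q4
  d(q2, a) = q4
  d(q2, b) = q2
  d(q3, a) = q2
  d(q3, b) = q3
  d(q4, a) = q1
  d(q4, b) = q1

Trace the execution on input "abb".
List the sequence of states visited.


Input: abb
d(q0, a) = q1
d(q1, b) = q4
d(q4, b) = q1


q0 -> q1 -> q4 -> q1


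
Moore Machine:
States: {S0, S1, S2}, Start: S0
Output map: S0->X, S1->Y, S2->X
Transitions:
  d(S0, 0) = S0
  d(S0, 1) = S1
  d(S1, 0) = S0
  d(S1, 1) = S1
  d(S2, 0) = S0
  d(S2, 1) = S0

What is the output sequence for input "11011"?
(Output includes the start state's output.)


Start: S0 (output X)
  --1--> S1 (output Y)
  --1--> S1 (output Y)
  --0--> S0 (output X)
  --1--> S1 (output Y)
  --1--> S1 (output Y)

"XYYXYY"


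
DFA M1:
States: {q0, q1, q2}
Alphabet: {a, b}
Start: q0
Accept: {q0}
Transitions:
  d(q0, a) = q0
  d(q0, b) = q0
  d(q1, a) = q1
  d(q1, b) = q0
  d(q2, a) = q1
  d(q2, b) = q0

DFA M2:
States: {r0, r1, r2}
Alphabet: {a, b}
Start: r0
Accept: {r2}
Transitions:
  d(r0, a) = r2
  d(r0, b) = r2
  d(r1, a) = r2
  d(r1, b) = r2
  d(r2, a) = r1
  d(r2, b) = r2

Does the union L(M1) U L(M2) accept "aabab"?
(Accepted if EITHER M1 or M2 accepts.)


M1: final=q0 accepted=True
M2: final=r2 accepted=True

Yes, union accepts


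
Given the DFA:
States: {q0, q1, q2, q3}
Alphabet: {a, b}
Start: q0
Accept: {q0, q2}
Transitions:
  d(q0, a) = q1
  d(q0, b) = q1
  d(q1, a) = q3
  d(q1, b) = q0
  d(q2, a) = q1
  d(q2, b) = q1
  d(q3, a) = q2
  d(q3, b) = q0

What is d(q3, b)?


Looking up transition d(q3, b)

q0


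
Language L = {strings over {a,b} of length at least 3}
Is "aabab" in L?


length = 5

Yes, "aabab" is in L


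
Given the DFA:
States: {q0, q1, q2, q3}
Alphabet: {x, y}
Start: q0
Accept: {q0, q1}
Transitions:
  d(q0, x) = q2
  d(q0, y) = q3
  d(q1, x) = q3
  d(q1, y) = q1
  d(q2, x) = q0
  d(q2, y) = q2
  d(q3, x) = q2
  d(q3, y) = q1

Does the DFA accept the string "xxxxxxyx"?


Trace: q0 -> q2 -> q0 -> q2 -> q0 -> q2 -> q0 -> q3 -> q2
Final state: q2
Accept states: {q0, q1}

No, rejected (final state q2 is not an accept state)


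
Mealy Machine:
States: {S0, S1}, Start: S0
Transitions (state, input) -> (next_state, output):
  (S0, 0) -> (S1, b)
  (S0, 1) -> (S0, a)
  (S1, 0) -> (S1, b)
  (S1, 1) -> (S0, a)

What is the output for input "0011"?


Step-by-step:
  (S0, 0) -> (S1, b)
  (S1, 0) -> (S1, b)
  (S1, 1) -> (S0, a)
  (S0, 1) -> (S0, a)

"bbaa"


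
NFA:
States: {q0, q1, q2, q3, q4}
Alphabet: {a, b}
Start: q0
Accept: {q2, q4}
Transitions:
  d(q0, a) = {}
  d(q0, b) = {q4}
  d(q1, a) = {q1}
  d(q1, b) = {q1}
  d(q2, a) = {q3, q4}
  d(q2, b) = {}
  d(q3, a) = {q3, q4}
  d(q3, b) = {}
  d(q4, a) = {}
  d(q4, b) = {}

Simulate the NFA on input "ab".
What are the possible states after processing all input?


Start: {q0}
  --a--> {}
  --b--> {}

{} (empty set, no valid transitions)


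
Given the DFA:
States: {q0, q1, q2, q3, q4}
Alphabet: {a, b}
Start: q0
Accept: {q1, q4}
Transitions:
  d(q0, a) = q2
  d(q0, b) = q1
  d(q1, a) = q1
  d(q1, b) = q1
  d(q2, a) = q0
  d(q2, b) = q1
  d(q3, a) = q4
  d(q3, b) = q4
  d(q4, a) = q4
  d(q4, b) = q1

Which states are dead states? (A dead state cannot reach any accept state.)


Forward reachability from each state:
  q0 -> reaches accept state q1 (live)
  q1 -> reaches accept state q1 (live)
  q2 -> reaches accept state q1 (live)
  q3 -> reaches accept state q1 (live)
  q4 -> reaches accept state q1 (live)

None (all states can reach an accept state)


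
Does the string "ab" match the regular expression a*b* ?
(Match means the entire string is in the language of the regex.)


|string| = 2; first = 'a'; last = 'b'

Yes, "ab" matches a*b*


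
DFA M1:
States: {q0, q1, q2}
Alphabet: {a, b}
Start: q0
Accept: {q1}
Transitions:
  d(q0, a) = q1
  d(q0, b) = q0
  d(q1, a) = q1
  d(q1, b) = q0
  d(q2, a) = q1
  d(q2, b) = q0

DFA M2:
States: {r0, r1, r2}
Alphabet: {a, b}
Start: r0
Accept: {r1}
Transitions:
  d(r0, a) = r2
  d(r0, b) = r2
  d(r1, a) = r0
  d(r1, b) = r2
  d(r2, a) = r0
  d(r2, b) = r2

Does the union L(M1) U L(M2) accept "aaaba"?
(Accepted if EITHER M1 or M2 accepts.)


M1: final=q1 accepted=True
M2: final=r0 accepted=False

Yes, union accepts


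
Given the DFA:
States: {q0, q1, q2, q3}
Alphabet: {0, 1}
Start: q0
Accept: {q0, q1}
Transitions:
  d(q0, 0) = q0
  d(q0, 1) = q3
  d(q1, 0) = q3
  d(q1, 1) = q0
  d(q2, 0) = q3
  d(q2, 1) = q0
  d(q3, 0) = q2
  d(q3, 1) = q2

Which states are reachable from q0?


BFS from q0:
  layer 0: {q0}
  layer 1: {q3}
  layer 2: {q2}

{q0, q2, q3}


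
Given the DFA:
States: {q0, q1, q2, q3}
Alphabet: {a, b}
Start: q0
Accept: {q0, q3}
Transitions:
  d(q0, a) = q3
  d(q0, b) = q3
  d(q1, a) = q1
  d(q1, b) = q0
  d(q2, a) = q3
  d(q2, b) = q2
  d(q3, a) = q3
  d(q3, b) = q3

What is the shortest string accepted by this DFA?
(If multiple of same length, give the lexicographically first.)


BFS by string length (lex-first path to each state shown):
  len 0: q0<-""
Found accept state at length 0.

"" (empty string)


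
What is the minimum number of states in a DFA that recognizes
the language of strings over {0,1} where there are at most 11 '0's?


States: count = 0, 1, ..., 11 (all accepting; 12 states), plus a dead state for count > 11.
Total: 12 + 1 = 13.

13


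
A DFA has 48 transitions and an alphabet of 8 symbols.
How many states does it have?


Each state has exactly one transition per symbol.
states = transitions / |alphabet| = 48 / 8 = 6

6


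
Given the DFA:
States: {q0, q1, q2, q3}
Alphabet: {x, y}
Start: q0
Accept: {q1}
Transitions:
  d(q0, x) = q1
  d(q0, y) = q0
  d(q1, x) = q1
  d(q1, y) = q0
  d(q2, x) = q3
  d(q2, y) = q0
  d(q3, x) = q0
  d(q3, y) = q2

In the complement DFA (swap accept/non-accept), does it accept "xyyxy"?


Trace: q0 -> q1 -> q0 -> q0 -> q1 -> q0
Final: q0
Original accept: {q1}
Complement: q0 is not in original accept

Yes, complement accepts (original rejects)


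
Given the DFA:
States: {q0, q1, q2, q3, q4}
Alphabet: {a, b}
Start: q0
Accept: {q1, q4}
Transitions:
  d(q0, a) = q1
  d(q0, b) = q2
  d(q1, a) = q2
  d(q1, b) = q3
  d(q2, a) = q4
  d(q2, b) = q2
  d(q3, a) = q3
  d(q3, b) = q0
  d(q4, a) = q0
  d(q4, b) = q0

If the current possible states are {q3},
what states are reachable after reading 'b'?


Apply transition on 'b' from each current state:
  d(q3, b) = q0

{q0}


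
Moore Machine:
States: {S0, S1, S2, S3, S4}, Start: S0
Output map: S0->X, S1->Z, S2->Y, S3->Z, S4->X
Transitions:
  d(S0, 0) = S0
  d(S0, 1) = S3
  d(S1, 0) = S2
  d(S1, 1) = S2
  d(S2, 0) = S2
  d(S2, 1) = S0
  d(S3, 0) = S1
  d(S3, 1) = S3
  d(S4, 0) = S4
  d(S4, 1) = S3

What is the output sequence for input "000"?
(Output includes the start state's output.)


Start: S0 (output X)
  --0--> S0 (output X)
  --0--> S0 (output X)
  --0--> S0 (output X)

"XXXX"


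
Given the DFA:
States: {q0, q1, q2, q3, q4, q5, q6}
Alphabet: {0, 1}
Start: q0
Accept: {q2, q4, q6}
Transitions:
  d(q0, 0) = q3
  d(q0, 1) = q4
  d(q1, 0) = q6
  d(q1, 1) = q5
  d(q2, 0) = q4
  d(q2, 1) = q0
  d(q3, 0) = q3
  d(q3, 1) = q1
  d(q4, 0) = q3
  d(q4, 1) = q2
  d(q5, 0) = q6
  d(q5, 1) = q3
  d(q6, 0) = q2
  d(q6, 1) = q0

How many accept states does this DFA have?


Accept states listed: {q2, q4, q6}
Counting: q2(1) q4(2) q6(3)

3


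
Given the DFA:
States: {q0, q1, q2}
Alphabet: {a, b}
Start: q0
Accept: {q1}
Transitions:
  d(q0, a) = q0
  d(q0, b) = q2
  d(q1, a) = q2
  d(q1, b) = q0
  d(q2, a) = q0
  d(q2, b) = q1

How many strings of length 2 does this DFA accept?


Enumerating all length-2 strings:
  "aa" -> q0 [reject]
  "ab" -> q2 [reject]
  "ba" -> q0 [reject]
  "bb" -> q1 [accept]

1 out of 4


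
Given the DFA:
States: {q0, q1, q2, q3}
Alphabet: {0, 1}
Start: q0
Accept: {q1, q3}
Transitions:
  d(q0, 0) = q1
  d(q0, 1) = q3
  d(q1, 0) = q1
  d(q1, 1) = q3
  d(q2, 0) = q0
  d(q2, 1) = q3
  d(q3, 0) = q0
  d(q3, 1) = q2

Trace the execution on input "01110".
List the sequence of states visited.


Input: 01110
d(q0, 0) = q1
d(q1, 1) = q3
d(q3, 1) = q2
d(q2, 1) = q3
d(q3, 0) = q0


q0 -> q1 -> q3 -> q2 -> q3 -> q0


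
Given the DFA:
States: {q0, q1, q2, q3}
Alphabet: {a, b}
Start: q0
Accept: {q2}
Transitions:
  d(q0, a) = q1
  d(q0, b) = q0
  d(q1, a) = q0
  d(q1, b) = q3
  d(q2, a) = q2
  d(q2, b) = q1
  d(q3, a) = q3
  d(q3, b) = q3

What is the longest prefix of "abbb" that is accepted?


Run the DFA, marking each prefix where the state is accepting:
  "" -> q0 [reject]
  "a" -> q1 [reject]
  "ab" -> q3 [reject]
  "abb" -> q3 [reject]
  "abbb" -> q3 [reject]

No prefix is accepted
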